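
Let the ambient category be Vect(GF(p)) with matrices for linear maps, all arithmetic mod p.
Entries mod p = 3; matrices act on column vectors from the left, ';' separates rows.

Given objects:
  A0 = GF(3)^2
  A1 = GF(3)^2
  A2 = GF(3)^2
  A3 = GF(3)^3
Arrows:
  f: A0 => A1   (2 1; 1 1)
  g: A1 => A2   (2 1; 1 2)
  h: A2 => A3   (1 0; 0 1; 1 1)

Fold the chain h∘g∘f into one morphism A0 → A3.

  e0=(1,0) f=>(2,1) g=>(2,1) h=>(2,1,0)
  e1=(0,1) f=>(1,1) g=>(0,0) h=>(0,0,0)
⟦path⟧: (2 0; 1 0; 0 0)

Answer: (2 0; 1 0; 0 0)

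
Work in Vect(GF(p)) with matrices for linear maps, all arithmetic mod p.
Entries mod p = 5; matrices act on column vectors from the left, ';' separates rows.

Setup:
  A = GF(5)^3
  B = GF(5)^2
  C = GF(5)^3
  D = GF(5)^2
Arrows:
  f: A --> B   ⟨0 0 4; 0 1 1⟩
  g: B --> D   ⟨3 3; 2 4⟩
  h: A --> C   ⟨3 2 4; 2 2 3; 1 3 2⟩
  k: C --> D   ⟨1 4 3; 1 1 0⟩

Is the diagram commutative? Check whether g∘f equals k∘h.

1) trace f;g:
  e0=⟨1,0,0⟩ f-->⟨0,0⟩ g-->⟨0,0⟩
  e1=⟨0,1,0⟩ f-->⟨0,1⟩ g-->⟨3,4⟩
  e2=⟨0,0,1⟩ f-->⟨4,1⟩ g-->⟨0,2⟩
  composite₁ = ⟨0 3 0; 0 4 2⟩
2) trace h;k:
  e0=⟨1,0,0⟩ h-->⟨3,2,1⟩ k-->⟨4,0⟩
  e1=⟨0,1,0⟩ h-->⟨2,2,3⟩ k-->⟨4,4⟩
  e2=⟨0,0,1⟩ h-->⟨4,3,2⟩ k-->⟨2,2⟩
  composite₂ = ⟨4 4 2; 0 4 2⟩
Equal? distinct morphisms ✗

Answer: DOES NOT COMMUTE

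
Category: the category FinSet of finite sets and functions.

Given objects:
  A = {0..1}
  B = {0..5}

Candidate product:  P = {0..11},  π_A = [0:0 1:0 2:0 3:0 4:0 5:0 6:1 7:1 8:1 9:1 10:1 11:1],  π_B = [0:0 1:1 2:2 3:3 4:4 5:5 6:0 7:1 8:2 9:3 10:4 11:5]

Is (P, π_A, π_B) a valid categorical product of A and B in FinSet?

Answer: VALID PRODUCT

Work:
|A|·|B| = 2·6 = 12;  |P| = 12
Check the pairing map k ↦ (π_A(k), π_B(k)):
  0 : (0,0)
  1 : (0,1)
  2 : (0,2)
  3 : (0,3)
  4 : (0,4)
  5 : (0,5)
  6 : (1,0)
  7 : (1,1)
  8 : (1,2)
  9 : (1,3)
  10 : (1,4)
  11 : (1,5)
distinct pairs in image: 12 / 12 needed
  → bijection onto A×B; projections well-typed.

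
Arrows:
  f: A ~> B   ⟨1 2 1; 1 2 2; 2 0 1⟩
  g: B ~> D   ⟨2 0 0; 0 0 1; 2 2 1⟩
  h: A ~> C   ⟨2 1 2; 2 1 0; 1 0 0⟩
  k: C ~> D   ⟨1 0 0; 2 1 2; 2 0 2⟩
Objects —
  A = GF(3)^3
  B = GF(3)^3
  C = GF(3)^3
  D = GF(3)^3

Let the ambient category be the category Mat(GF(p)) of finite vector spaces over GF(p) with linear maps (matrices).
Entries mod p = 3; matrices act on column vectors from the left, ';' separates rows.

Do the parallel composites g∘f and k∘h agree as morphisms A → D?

Along f;g (path 1):
  e0=⟨1,0,0⟩ f~>⟨1,1,2⟩ g~>⟨2,2,0⟩
  e1=⟨0,1,0⟩ f~>⟨2,2,0⟩ g~>⟨1,0,2⟩
  e2=⟨0,0,1⟩ f~>⟨1,2,1⟩ g~>⟨2,1,1⟩
  composite₁ = ⟨2 1 2; 2 0 1; 0 2 1⟩
Along h;k (path 2):
  e0=⟨1,0,0⟩ h~>⟨2,2,1⟩ k~>⟨2,2,0⟩
  e1=⟨0,1,0⟩ h~>⟨1,1,0⟩ k~>⟨1,0,2⟩
  e2=⟨0,0,1⟩ h~>⟨2,0,0⟩ k~>⟨2,1,1⟩
  composite₂ = ⟨2 1 2; 2 0 1; 0 2 1⟩
Equal? same morphism ✓

Answer: COMMUTES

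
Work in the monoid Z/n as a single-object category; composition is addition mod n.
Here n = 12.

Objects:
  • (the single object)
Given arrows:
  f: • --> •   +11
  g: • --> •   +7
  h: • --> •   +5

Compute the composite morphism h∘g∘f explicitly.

  0 +11≡11 +7≡6 +5≡11  (mod 12)
result: +11

Answer: +11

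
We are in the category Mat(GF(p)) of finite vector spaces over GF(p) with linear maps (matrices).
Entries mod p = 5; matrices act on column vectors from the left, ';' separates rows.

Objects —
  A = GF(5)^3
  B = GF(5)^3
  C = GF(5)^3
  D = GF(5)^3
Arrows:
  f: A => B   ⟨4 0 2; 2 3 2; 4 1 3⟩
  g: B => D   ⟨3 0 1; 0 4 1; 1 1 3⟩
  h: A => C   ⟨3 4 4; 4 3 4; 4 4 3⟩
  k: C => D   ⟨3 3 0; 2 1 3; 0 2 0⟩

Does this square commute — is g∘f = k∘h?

Answer: COMMUTES

Trace:
1) trace f;g:
  e0=[1,0,0] f=>[4,2,4] g=>[1,2,3]
  e1=[0,1,0] f=>[0,3,1] g=>[1,3,1]
  e2=[0,0,1] f=>[2,2,3] g=>[4,1,3]
  ⟦path⟧₁ = ⟨1 1 4; 2 3 1; 3 1 3⟩
2) trace h;k:
  e0=[1,0,0] h=>[3,4,4] k=>[1,2,3]
  e1=[0,1,0] h=>[4,3,4] k=>[1,3,1]
  e2=[0,0,1] h=>[4,4,3] k=>[4,1,3]
  ⟦path⟧₂ = ⟨1 1 4; 2 3 1; 3 1 3⟩
Equal? same morphism ✓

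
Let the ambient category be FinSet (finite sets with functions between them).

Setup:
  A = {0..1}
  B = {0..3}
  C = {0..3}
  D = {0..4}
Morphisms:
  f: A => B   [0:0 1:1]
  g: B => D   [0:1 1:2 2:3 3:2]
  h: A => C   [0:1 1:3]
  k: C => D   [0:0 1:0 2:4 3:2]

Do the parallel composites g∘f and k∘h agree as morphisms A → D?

Along f;g (path 1):
  0 f=>0 g=>1
  1 f=>1 g=>2
  composite₁ = [0:1 1:2]
Along h;k (path 2):
  0 h=>1 k=>0
  1 h=>3 k=>2
  composite₂ = [0:0 1:2]
Equal? distinct morphisms ✗

Answer: DOES NOT COMMUTE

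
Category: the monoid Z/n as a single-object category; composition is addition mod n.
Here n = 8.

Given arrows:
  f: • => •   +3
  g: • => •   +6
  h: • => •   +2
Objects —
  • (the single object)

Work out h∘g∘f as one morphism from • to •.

  0 +3≡3 +6≡1 +2≡3  (mod 8)
result: +3

Answer: +3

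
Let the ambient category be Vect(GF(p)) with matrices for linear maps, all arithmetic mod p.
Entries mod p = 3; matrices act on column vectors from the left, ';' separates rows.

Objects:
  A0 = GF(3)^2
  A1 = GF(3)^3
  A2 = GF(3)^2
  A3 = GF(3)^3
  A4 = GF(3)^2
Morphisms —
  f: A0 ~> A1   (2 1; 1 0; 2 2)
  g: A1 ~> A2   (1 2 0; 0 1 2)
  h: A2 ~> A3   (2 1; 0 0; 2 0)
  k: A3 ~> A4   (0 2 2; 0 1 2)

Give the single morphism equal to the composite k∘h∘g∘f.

  e0=⟨1,0⟩ f~>⟨2,1,2⟩ g~>⟨1,2⟩ h~>⟨1,0,2⟩ k~>⟨1,1⟩
  e1=⟨0,1⟩ f~>⟨1,0,2⟩ g~>⟨1,1⟩ h~>⟨0,0,2⟩ k~>⟨1,1⟩
⟦path⟧: (1 1; 1 1)

Answer: (1 1; 1 1)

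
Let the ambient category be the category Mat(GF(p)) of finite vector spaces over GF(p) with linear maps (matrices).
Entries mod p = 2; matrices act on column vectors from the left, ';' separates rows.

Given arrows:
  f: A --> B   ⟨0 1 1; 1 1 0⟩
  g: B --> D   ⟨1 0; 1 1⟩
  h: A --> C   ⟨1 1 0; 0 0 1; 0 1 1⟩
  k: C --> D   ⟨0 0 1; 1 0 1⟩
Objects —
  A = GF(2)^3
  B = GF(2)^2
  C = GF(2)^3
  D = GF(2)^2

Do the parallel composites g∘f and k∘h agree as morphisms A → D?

Path 1 = f;g:
  e0=[1,0,0] f-->[0,1] g-->[0,1]
  e1=[0,1,0] f-->[1,1] g-->[1,0]
  e2=[0,0,1] f-->[1,0] g-->[1,1]
  ⟦path⟧₁ = ⟨0 1 1; 1 0 1⟩
Path 2 = h;k:
  e0=[1,0,0] h-->[1,0,0] k-->[0,1]
  e1=[0,1,0] h-->[1,0,1] k-->[1,0]
  e2=[0,0,1] h-->[0,1,1] k-->[1,1]
  ⟦path⟧₂ = ⟨0 1 1; 1 0 1⟩
Equal? YES — commutes

Answer: COMMUTES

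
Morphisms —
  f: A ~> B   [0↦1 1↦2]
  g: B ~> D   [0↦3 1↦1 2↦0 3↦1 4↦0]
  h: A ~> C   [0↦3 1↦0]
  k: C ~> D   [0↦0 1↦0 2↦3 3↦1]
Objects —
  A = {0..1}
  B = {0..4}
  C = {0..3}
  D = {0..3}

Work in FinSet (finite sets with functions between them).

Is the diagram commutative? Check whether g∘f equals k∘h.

Answer: COMMUTES

Derivation:
Along f;g (path 1):
  0 f~>1 g~>1
  1 f~>2 g~>0
  ⟦path⟧₁ = [0↦1 1↦0]
Along h;k (path 2):
  0 h~>3 k~>1
  1 h~>0 k~>0
  ⟦path⟧₂ = [0↦1 1↦0]
Equal? YES — commutes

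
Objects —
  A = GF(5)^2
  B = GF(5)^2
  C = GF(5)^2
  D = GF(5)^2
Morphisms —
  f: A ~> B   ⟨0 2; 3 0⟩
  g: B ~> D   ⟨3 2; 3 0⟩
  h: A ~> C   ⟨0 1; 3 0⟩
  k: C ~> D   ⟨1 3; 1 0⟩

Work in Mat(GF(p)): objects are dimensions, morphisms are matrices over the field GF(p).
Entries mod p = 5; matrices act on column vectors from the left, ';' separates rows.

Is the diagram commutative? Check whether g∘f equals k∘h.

Path 1 = f;g:
  e0=⟨1,0⟩ f~>⟨0,3⟩ g~>⟨1,0⟩
  e1=⟨0,1⟩ f~>⟨2,0⟩ g~>⟨1,1⟩
  result₁ = ⟨1 1; 0 1⟩
Path 2 = h;k:
  e0=⟨1,0⟩ h~>⟨0,3⟩ k~>⟨4,0⟩
  e1=⟨0,1⟩ h~>⟨1,0⟩ k~>⟨1,1⟩
  result₂ = ⟨4 1; 0 1⟩
Equal? distinct morphisms ✗

Answer: DOES NOT COMMUTE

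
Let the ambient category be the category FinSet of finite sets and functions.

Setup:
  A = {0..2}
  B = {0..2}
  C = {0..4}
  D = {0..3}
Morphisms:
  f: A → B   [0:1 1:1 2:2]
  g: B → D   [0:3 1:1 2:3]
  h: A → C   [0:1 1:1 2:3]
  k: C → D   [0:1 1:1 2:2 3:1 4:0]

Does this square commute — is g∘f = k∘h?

Along f;g (path 1):
  0 f→1 g→1
  1 f→1 g→1
  2 f→2 g→3
  ⟦path⟧₁ = [0:1 1:1 2:3]
Along h;k (path 2):
  0 h→1 k→1
  1 h→1 k→1
  2 h→3 k→1
  ⟦path⟧₂ = [0:1 1:1 2:1]
Equal? distinct morphisms ✗

Answer: DOES NOT COMMUTE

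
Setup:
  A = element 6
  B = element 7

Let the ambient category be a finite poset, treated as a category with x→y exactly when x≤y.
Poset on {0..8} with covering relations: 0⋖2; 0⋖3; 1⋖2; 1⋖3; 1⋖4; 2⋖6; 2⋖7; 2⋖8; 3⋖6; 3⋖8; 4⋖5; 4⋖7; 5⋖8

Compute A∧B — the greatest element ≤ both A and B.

Answer: A∧B = 2

Derivation:
Lower bounds of A=6 and B=7: {0,1,2}
  0 <= 2
  1 <= 2
  2 <= 2
glb = 2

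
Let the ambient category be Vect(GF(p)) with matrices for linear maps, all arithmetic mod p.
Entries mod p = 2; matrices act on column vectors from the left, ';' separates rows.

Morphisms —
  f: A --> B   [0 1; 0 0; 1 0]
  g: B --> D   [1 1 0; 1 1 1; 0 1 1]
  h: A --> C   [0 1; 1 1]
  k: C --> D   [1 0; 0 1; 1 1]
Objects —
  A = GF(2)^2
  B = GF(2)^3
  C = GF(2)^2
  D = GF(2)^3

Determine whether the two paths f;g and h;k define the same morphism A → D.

Answer: COMMUTES

Trace:
Path 1 = f;g:
  e0=(1,0) f-->(0,0,1) g-->(0,1,1)
  e1=(0,1) f-->(1,0,0) g-->(1,1,0)
  ⟦path⟧₁ = [0 1; 1 1; 1 0]
Path 2 = h;k:
  e0=(1,0) h-->(0,1) k-->(0,1,1)
  e1=(0,1) h-->(1,1) k-->(1,1,0)
  ⟦path⟧₂ = [0 1; 1 1; 1 0]
Equal? equal; square commutes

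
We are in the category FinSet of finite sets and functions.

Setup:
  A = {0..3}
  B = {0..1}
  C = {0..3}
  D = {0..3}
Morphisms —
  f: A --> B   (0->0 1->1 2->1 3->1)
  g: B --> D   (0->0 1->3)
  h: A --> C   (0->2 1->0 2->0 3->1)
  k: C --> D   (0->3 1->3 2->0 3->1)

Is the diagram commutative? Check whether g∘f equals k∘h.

Path 1 = f;g:
  0 f-->0 g-->0
  1 f-->1 g-->3
  2 f-->1 g-->3
  3 f-->1 g-->3
  ⟦path⟧₁ = (0->0 1->3 2->3 3->3)
Path 2 = h;k:
  0 h-->2 k-->0
  1 h-->0 k-->3
  2 h-->0 k-->3
  3 h-->1 k-->3
  ⟦path⟧₂ = (0->0 1->3 2->3 3->3)
Equal? same morphism ✓

Answer: COMMUTES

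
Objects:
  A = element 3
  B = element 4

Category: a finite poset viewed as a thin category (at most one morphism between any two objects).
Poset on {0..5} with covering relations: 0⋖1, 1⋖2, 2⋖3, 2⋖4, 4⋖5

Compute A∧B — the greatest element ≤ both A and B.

{x : x⊑A ∧ x⊑B} = {0,1,2}  (A=3, B=4)
  0 ⊑ 2
  1 ⊑ 2
  2 ⊑ 2
glb = 2

Answer: A∧B = 2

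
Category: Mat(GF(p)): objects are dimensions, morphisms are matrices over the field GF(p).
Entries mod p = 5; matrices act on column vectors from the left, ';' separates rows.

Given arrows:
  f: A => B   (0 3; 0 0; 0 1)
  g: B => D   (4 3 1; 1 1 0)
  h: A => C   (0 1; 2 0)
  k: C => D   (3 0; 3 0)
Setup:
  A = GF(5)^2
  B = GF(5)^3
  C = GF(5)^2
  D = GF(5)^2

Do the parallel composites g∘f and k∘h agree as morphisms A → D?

Along f;g (path 1):
  e0=⟨1,0⟩ f=>⟨0,0,0⟩ g=>⟨0,0⟩
  e1=⟨0,1⟩ f=>⟨3,0,1⟩ g=>⟨3,3⟩
  ⟦path⟧₁ = (0 3; 0 3)
Along h;k (path 2):
  e0=⟨1,0⟩ h=>⟨0,2⟩ k=>⟨0,0⟩
  e1=⟨0,1⟩ h=>⟨1,0⟩ k=>⟨3,3⟩
  ⟦path⟧₂ = (0 3; 0 3)
Equal? equal; square commutes

Answer: COMMUTES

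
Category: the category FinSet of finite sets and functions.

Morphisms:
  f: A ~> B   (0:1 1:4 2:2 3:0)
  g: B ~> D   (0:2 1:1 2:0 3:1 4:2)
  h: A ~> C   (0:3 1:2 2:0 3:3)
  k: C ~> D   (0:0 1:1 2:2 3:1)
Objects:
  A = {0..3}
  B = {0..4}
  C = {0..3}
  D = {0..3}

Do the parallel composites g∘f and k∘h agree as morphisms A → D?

Path 1 = f;g:
  0 f~>1 g~>1
  1 f~>4 g~>2
  2 f~>2 g~>0
  3 f~>0 g~>2
  composite₁ = (0:1 1:2 2:0 3:2)
Path 2 = h;k:
  0 h~>3 k~>1
  1 h~>2 k~>2
  2 h~>0 k~>0
  3 h~>3 k~>1
  composite₂ = (0:1 1:2 2:0 3:1)
Equal? NO — does not commute

Answer: DOES NOT COMMUTE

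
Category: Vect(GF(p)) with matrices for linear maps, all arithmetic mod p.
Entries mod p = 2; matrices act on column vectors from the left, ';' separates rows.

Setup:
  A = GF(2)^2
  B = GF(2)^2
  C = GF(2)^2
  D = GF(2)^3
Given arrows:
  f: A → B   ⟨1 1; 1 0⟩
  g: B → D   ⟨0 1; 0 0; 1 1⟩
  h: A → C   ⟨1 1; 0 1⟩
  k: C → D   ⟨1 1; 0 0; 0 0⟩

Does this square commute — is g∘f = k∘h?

Answer: DOES NOT COMMUTE

Work:
Along f;g (path 1):
  e0=(1,0) f→(1,1) g→(1,0,0)
  e1=(0,1) f→(1,0) g→(0,0,1)
  composite₁ = ⟨1 0; 0 0; 0 1⟩
Along h;k (path 2):
  e0=(1,0) h→(1,0) k→(1,0,0)
  e1=(0,1) h→(1,1) k→(0,0,0)
  composite₂ = ⟨1 0; 0 0; 0 0⟩
Equal? NO — does not commute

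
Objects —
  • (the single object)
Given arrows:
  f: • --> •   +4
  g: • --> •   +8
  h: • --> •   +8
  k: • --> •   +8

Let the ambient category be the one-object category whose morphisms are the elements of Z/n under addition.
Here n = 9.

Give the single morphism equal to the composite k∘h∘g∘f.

Answer: +1

Derivation:
  0 +4≡4 +8≡3 +8≡2 +8≡1  (mod 9)
⟦path⟧: +1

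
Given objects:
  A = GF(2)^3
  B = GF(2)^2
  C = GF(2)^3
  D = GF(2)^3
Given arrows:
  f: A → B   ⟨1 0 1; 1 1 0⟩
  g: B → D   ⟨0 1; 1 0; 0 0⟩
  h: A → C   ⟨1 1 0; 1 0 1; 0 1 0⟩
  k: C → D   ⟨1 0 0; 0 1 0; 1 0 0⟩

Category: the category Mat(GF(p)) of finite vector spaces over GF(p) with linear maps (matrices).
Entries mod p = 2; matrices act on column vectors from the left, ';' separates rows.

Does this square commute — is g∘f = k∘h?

Answer: DOES NOT COMMUTE

Derivation:
Along f;g (path 1):
  e0=[1,0,0] f→[1,1] g→[1,1,0]
  e1=[0,1,0] f→[0,1] g→[1,0,0]
  e2=[0,0,1] f→[1,0] g→[0,1,0]
  result₁ = ⟨1 1 0; 1 0 1; 0 0 0⟩
Along h;k (path 2):
  e0=[1,0,0] h→[1,1,0] k→[1,1,1]
  e1=[0,1,0] h→[1,0,1] k→[1,0,1]
  e2=[0,0,1] h→[0,1,0] k→[0,1,0]
  result₂ = ⟨1 1 0; 1 0 1; 1 1 0⟩
Equal? NO — does not commute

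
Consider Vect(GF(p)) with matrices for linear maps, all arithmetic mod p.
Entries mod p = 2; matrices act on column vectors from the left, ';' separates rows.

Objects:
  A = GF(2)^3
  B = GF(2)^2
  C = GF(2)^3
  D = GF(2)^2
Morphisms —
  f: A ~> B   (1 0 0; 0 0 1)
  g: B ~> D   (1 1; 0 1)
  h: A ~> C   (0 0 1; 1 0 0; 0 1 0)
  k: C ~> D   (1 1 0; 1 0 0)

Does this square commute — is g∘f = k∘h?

Along f;g (path 1):
  e0=[1,0,0] f~>[1,0] g~>[1,0]
  e1=[0,1,0] f~>[0,0] g~>[0,0]
  e2=[0,0,1] f~>[0,1] g~>[1,1]
  ⟦path⟧₁ = (1 0 1; 0 0 1)
Along h;k (path 2):
  e0=[1,0,0] h~>[0,1,0] k~>[1,0]
  e1=[0,1,0] h~>[0,0,1] k~>[0,0]
  e2=[0,0,1] h~>[1,0,0] k~>[1,1]
  ⟦path⟧₂ = (1 0 1; 0 0 1)
Equal? YES — commutes

Answer: COMMUTES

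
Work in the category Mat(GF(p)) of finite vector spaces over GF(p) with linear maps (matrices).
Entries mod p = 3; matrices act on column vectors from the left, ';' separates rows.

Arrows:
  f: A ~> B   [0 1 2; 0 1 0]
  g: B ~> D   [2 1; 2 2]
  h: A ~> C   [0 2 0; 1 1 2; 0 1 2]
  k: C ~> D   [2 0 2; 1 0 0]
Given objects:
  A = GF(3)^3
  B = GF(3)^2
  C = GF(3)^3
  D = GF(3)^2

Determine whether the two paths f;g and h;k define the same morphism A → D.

Answer: DOES NOT COMMUTE

Derivation:
1) trace f;g:
  e0=⟨1,0,0⟩ f~>⟨0,0⟩ g~>⟨0,0⟩
  e1=⟨0,1,0⟩ f~>⟨1,1⟩ g~>⟨0,1⟩
  e2=⟨0,0,1⟩ f~>⟨2,0⟩ g~>⟨1,1⟩
  ⟦path⟧₁ = [0 0 1; 0 1 1]
2) trace h;k:
  e0=⟨1,0,0⟩ h~>⟨0,1,0⟩ k~>⟨0,0⟩
  e1=⟨0,1,0⟩ h~>⟨2,1,1⟩ k~>⟨0,2⟩
  e2=⟨0,0,1⟩ h~>⟨0,2,2⟩ k~>⟨1,0⟩
  ⟦path⟧₂ = [0 0 1; 0 2 0]
Equal? differ; not commutative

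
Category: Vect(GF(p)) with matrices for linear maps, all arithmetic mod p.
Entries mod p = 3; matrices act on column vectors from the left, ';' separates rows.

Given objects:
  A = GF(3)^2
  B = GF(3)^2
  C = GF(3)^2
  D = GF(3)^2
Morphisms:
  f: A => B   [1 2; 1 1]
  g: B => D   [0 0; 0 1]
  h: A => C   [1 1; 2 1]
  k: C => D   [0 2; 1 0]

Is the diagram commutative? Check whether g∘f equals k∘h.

Along f;g (path 1):
  e0=[1,0] f=>[1,1] g=>[0,1]
  e1=[0,1] f=>[2,1] g=>[0,1]
  ⟦path⟧₁ = [0 0; 1 1]
Along h;k (path 2):
  e0=[1,0] h=>[1,2] k=>[1,1]
  e1=[0,1] h=>[1,1] k=>[2,1]
  ⟦path⟧₂ = [1 2; 1 1]
Equal? NO — does not commute

Answer: DOES NOT COMMUTE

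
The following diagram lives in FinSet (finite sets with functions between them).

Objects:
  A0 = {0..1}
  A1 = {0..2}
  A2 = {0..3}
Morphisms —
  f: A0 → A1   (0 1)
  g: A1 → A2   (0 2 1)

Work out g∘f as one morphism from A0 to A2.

  0 f→0 g→0
  1 f→1 g→2
composite: (0 2)

Answer: (0 2)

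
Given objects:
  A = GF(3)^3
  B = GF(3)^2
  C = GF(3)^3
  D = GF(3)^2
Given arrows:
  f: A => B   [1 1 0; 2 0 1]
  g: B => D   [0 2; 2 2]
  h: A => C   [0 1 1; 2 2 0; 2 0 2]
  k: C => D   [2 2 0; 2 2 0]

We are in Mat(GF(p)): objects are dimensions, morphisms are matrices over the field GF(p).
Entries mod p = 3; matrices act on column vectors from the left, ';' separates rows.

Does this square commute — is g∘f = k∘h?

Path 1 = f;g:
  e0=[1,0,0] f=>[1,2] g=>[1,0]
  e1=[0,1,0] f=>[1,0] g=>[0,2]
  e2=[0,0,1] f=>[0,1] g=>[2,2]
  composite₁ = [1 0 2; 0 2 2]
Path 2 = h;k:
  e0=[1,0,0] h=>[0,2,2] k=>[1,1]
  e1=[0,1,0] h=>[1,2,0] k=>[0,0]
  e2=[0,0,1] h=>[1,0,2] k=>[2,2]
  composite₂ = [1 0 2; 1 0 2]
Equal? NO — does not commute

Answer: DOES NOT COMMUTE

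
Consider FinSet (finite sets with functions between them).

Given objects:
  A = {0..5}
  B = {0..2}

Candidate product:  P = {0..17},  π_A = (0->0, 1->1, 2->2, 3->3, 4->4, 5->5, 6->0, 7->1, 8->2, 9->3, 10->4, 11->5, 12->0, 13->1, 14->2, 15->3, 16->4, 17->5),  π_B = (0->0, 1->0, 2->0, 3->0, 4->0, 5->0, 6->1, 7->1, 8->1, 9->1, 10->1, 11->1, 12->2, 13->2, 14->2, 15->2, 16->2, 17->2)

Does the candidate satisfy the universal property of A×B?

|A|·|B| = 6·3 = 18;  |P| = 18
Check the pairing map k ↦ (π_A(k), π_B(k)):
  0 -> (0,0)
  1 -> (1,0)
  2 -> (2,0)
  3 -> (3,0)
  4 -> (4,0)
  5 -> (5,0)
  6 -> (0,1)
  7 -> (1,1)
  8 -> (2,1)
  9 -> (3,1)
  10 -> (4,1)
  11 -> (5,1)
  12 -> (0,2)
  13 -> (1,2)
  14 -> (2,2)
  15 -> (3,2)
  16 -> (4,2)
  17 -> (5,2)
distinct pairs in image: 18 / 18 needed
  → bijection onto A×B; projections well-typed.

Answer: VALID PRODUCT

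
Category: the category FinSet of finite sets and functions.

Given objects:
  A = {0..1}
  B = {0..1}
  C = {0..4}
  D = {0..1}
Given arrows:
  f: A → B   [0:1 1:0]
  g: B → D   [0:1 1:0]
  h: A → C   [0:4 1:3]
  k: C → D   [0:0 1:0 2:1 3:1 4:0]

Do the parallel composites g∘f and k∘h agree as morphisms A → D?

Path 1 = f;g:
  0 f→1 g→0
  1 f→0 g→1
  result₁ = [0:0 1:1]
Path 2 = h;k:
  0 h→4 k→0
  1 h→3 k→1
  result₂ = [0:0 1:1]
Equal? same morphism ✓

Answer: COMMUTES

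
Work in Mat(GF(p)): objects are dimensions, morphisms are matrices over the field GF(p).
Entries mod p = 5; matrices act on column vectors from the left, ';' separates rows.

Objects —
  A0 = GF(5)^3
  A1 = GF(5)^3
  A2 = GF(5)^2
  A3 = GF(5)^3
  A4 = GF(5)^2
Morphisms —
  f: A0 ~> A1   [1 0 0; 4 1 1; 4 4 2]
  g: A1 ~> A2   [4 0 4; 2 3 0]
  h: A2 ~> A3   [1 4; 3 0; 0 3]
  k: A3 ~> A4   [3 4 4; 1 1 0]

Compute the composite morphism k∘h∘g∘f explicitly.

Answer: [1 2 2; 1 1 4]

Derivation:
  e0=⟨1,0,0⟩ f~>⟨1,4,4⟩ g~>⟨0,4⟩ h~>⟨1,0,2⟩ k~>⟨1,1⟩
  e1=⟨0,1,0⟩ f~>⟨0,1,4⟩ g~>⟨1,3⟩ h~>⟨3,3,4⟩ k~>⟨2,1⟩
  e2=⟨0,0,1⟩ f~>⟨0,1,2⟩ g~>⟨3,3⟩ h~>⟨0,4,4⟩ k~>⟨2,4⟩
composite: [1 2 2; 1 1 4]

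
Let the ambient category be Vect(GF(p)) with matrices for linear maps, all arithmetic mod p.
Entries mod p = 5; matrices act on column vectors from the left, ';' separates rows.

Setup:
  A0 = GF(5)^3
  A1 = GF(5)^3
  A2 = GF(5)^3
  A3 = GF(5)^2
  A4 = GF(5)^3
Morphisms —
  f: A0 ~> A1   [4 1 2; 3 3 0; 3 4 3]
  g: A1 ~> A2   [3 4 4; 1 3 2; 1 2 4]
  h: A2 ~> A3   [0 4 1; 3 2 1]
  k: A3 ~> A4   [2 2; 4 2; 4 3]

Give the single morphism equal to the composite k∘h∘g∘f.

  e0=[1,0,0] f~>[4,3,3] g~>[1,4,2] h~>[3,3] k~>[2,3,1]
  e1=[0,1,0] f~>[1,3,4] g~>[1,3,3] h~>[0,2] k~>[4,4,1]
  e2=[0,0,1] f~>[2,0,3] g~>[3,3,4] h~>[1,4] k~>[0,2,1]
composite: [2 4 0; 3 4 2; 1 1 1]

Answer: [2 4 0; 3 4 2; 1 1 1]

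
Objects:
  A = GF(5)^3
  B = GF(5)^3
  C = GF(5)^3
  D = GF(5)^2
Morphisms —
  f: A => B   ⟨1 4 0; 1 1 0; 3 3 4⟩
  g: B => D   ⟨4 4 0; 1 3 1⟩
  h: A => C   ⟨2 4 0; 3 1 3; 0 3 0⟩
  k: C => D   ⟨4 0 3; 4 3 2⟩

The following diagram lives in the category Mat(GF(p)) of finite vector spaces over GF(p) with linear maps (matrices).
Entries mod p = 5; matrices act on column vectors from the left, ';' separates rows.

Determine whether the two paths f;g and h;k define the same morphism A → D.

Answer: COMMUTES

Trace:
1) trace f;g:
  e0=[1,0,0] f=>[1,1,3] g=>[3,2]
  e1=[0,1,0] f=>[4,1,3] g=>[0,0]
  e2=[0,0,1] f=>[0,0,4] g=>[0,4]
  result₁ = ⟨3 0 0; 2 0 4⟩
2) trace h;k:
  e0=[1,0,0] h=>[2,3,0] k=>[3,2]
  e1=[0,1,0] h=>[4,1,3] k=>[0,0]
  e2=[0,0,1] h=>[0,3,0] k=>[0,4]
  result₂ = ⟨3 0 0; 2 0 4⟩
Equal? equal; square commutes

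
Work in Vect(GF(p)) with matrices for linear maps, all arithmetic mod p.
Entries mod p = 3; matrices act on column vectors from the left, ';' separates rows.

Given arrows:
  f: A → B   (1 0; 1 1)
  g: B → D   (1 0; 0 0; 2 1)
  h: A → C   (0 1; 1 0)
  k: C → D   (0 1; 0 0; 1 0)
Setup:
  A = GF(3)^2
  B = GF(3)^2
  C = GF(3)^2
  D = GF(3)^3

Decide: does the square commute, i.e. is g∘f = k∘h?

Answer: COMMUTES

Derivation:
Path 1 = f;g:
  e0=[1,0] f→[1,1] g→[1,0,0]
  e1=[0,1] f→[0,1] g→[0,0,1]
  ⟦path⟧₁ = (1 0; 0 0; 0 1)
Path 2 = h;k:
  e0=[1,0] h→[0,1] k→[1,0,0]
  e1=[0,1] h→[1,0] k→[0,0,1]
  ⟦path⟧₂ = (1 0; 0 0; 0 1)
Equal? same morphism ✓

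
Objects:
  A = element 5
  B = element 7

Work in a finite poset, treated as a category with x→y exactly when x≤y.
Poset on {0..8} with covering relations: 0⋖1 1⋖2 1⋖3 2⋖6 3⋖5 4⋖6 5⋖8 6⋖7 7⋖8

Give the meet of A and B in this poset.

Lower bounds of A=5 and B=7: {0,1}
  0 ⊑ 1
  1 ⊑ 1
glb = 1

Answer: A∧B = 1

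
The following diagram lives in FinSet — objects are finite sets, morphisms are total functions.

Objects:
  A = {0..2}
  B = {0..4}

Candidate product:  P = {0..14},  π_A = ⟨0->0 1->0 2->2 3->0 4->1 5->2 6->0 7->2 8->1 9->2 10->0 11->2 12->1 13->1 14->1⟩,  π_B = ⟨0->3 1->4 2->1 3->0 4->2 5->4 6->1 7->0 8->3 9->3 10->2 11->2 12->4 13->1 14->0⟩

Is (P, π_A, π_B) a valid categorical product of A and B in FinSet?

|A|·|B| = 3·5 = 15;  |P| = 15
Check the pairing map k ↦ (π_A(k), π_B(k)):
  0 -> (0,3)
  1 -> (0,4)
  2 -> (2,1)
  3 -> (0,0)
  4 -> (1,2)
  5 -> (2,4)
  6 -> (0,1)
  7 -> (2,0)
  8 -> (1,3)
  9 -> (2,3)
  10 -> (0,2)
  11 -> (2,2)
  12 -> (1,4)
  13 -> (1,1)
  14 -> (1,0)
distinct pairs in image: 15 / 15 needed
  → bijection onto A×B; projections well-typed.

Answer: VALID PRODUCT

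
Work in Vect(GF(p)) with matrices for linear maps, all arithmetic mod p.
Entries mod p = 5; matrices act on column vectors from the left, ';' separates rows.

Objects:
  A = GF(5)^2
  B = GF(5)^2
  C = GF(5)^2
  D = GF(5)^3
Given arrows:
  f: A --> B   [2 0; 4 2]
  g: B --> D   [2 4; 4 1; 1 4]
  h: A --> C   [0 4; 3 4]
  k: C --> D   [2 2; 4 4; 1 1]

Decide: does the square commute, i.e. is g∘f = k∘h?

Answer: DOES NOT COMMUTE

Trace:
Along f;g (path 1):
  e0=(1,0) f-->(2,4) g-->(0,2,3)
  e1=(0,1) f-->(0,2) g-->(3,2,3)
  composite₁ = [0 3; 2 2; 3 3]
Along h;k (path 2):
  e0=(1,0) h-->(0,3) k-->(1,2,3)
  e1=(0,1) h-->(4,4) k-->(1,2,3)
  composite₂ = [1 1; 2 2; 3 3]
Equal? differ; not commutative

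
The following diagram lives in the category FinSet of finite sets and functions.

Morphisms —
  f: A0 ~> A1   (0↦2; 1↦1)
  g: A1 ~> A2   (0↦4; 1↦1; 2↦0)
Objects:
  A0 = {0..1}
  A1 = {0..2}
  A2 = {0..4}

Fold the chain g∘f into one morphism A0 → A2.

Answer: (0↦0; 1↦1)

Trace:
  0 f~>2 g~>0
  1 f~>1 g~>1
result: (0↦0; 1↦1)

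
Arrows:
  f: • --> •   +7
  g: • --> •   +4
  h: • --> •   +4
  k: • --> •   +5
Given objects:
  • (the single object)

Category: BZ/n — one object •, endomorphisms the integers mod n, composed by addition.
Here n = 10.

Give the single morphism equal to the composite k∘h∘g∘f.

Answer: +0

Derivation:
  0 +7≡7 +4≡1 +4≡5 +5≡0  (mod 10)
⟦path⟧: +0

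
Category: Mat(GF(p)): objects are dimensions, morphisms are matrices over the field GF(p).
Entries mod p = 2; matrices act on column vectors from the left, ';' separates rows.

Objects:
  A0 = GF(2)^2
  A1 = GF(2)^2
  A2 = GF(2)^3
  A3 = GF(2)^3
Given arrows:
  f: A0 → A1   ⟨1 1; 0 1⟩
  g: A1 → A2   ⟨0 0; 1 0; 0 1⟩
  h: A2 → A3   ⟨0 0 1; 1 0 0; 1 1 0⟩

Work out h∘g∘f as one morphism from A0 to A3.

Answer: ⟨0 1; 0 0; 1 1⟩

Derivation:
  e0=⟨1,0⟩ f→⟨1,0⟩ g→⟨0,1,0⟩ h→⟨0,0,1⟩
  e1=⟨0,1⟩ f→⟨1,1⟩ g→⟨0,1,1⟩ h→⟨1,0,1⟩
composite: ⟨0 1; 0 0; 1 1⟩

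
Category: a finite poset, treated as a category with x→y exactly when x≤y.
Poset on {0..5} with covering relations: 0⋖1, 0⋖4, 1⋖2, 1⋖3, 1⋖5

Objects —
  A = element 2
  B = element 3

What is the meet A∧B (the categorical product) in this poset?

{x : x≤A ∧ x≤B} = {0,1}  (A=2, B=3)
  0 ≤ 1
  1 ≤ 1
glb = 1

Answer: A∧B = 1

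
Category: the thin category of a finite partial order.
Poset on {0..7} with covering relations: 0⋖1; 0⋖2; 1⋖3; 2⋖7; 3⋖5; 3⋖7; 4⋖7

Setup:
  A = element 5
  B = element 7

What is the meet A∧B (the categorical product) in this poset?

Common predecessors of 5,7: {0,1,3}
  0 ⊑ 3
  1 ⊑ 3
  3 ⊑ 3
glb = 3

Answer: A∧B = 3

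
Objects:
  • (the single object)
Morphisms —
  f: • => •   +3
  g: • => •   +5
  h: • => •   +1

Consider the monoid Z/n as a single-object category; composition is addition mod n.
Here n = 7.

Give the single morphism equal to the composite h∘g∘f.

Answer: +2

Trace:
  0 +3≡3 +5≡1 +1≡2  (mod 7)
result: +2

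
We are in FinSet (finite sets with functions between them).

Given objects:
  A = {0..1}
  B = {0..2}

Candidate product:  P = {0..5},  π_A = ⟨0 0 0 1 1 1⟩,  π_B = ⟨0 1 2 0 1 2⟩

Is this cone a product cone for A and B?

|A|·|B| = 2·3 = 6;  |P| = 6
Check the pairing map k ↦ (π_A(k), π_B(k)):
  0 ↦ (0,0)
  1 ↦ (0,1)
  2 ↦ (0,2)
  3 ↦ (1,0)
  4 ↦ (1,1)
  5 ↦ (1,2)
distinct pairs in image: 6 / 6 needed
  → bijection onto A×B; projections well-typed.

Answer: VALID PRODUCT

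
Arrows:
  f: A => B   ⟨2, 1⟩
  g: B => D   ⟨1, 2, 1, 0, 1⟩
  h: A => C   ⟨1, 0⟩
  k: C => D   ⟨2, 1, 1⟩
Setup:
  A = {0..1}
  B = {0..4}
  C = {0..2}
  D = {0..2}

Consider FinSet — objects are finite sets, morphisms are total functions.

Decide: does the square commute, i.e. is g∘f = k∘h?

Answer: COMMUTES

Trace:
Path 1 = f;g:
  0 f=>2 g=>1
  1 f=>1 g=>2
  ⟦path⟧₁ = ⟨1, 2⟩
Path 2 = h;k:
  0 h=>1 k=>1
  1 h=>0 k=>2
  ⟦path⟧₂ = ⟨1, 2⟩
Equal? same morphism ✓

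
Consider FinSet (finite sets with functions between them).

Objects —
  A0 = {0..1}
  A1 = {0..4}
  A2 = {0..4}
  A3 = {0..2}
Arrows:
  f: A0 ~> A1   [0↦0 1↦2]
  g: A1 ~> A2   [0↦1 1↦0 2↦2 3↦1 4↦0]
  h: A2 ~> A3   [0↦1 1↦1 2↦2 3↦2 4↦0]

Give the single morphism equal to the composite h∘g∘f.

  0 f~>0 g~>1 h~>1
  1 f~>2 g~>2 h~>2
⟦path⟧: [0↦1 1↦2]

Answer: [0↦1 1↦2]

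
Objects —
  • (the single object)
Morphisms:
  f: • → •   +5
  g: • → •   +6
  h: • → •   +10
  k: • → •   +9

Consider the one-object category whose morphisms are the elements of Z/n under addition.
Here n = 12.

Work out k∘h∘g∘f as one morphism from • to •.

  0 +5≡5 +6≡11 +10≡9 +9≡6  (mod 12)
⟦path⟧: +6

Answer: +6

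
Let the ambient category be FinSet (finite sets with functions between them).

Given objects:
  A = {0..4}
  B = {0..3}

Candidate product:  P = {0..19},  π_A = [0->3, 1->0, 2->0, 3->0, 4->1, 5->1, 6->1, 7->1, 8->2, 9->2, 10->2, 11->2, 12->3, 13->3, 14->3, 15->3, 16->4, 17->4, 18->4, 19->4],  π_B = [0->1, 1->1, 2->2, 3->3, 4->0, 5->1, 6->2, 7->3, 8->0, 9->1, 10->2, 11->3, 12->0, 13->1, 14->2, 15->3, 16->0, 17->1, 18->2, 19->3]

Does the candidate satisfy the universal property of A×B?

|A|·|B| = 5·4 = 20;  |P| = 20
Check the pairing map k ↦ (π_A(k), π_B(k)):
  0 -> (3,1)
  1 -> (0,1)
  2 -> (0,2)
  3 -> (0,3)
  4 -> (1,0)
  5 -> (1,1)
  6 -> (1,2)
  7 -> (1,3)
  8 -> (2,0)
  9 -> (2,1)
  10 -> (2,2)
  11 -> (2,3)
  12 -> (3,0)
  13 -> (3,1)  ✗ repeats pair of k=0
  14 -> (3,2)
  15 -> (3,3)
  16 -> (4,0)
  17 -> (4,1)
  18 -> (4,2)
  19 -> (4,3)
distinct pairs in image: 19 / 20 needed
  → (3,1) hit at k=0 and k=13

Answer: NOT A VALID PRODUCT — duplicate pair at indices 13,0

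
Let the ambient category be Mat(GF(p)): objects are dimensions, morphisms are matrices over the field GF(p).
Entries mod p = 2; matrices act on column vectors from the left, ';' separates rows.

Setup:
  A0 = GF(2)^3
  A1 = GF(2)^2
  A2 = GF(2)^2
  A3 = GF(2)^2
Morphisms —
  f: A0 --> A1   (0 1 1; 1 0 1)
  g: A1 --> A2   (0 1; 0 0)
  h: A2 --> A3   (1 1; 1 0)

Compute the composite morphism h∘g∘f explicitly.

  e0=⟨1,0,0⟩ f-->⟨0,1⟩ g-->⟨1,0⟩ h-->⟨1,1⟩
  e1=⟨0,1,0⟩ f-->⟨1,0⟩ g-->⟨0,0⟩ h-->⟨0,0⟩
  e2=⟨0,0,1⟩ f-->⟨1,1⟩ g-->⟨1,0⟩ h-->⟨1,1⟩
result: (1 0 1; 1 0 1)

Answer: (1 0 1; 1 0 1)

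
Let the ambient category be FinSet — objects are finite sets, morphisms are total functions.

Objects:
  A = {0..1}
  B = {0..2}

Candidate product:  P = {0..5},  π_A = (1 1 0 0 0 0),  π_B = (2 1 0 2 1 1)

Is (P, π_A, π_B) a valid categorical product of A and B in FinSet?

|A|·|B| = 2·3 = 6;  |P| = 6
Check the pairing map k ↦ (π_A(k), π_B(k)):
  0 ↦ (1,2)
  1 ↦ (1,1)
  2 ↦ (0,0)
  3 ↦ (0,2)
  4 ↦ (0,1)
  5 ↦ (0,1)  ✗ repeats pair of k=4
distinct pairs in image: 5 / 6 needed
  → (0,1) hit at k=4 and k=5

Answer: NOT A VALID PRODUCT — duplicate pair at indices 5,4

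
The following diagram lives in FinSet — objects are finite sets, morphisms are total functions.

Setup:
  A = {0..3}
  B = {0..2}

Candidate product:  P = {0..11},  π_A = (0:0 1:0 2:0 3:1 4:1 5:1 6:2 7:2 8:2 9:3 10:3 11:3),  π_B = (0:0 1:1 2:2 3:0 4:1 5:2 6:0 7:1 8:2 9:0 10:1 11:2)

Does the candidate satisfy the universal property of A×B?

Answer: VALID PRODUCT

Derivation:
|A|·|B| = 4·3 = 12;  |P| = 12
Check the pairing map k ↦ (π_A(k), π_B(k)):
  0 : (0,0)
  1 : (0,1)
  2 : (0,2)
  3 : (1,0)
  4 : (1,1)
  5 : (1,2)
  6 : (2,0)
  7 : (2,1)
  8 : (2,2)
  9 : (3,0)
  10 : (3,1)
  11 : (3,2)
distinct pairs in image: 12 / 12 needed
  → bijection onto A×B; projections well-typed.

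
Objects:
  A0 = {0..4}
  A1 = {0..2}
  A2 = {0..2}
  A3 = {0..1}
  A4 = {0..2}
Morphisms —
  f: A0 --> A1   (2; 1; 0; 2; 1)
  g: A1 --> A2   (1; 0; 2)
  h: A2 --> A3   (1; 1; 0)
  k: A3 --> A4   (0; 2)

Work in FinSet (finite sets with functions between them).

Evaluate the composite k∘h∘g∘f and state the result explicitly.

Answer: (0; 2; 2; 0; 2)

Trace:
  0 f-->2 g-->2 h-->0 k-->0
  1 f-->1 g-->0 h-->1 k-->2
  2 f-->0 g-->1 h-->1 k-->2
  3 f-->2 g-->2 h-->0 k-->0
  4 f-->1 g-->0 h-->1 k-->2
result: (0; 2; 2; 0; 2)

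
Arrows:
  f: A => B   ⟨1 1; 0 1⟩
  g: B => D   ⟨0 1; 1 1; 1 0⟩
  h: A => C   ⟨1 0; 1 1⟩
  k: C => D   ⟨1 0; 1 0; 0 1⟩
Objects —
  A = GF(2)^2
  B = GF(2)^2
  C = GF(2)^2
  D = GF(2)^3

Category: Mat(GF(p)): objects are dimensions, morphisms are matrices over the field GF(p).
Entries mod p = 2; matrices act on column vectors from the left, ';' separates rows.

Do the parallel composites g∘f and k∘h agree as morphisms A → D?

Answer: DOES NOT COMMUTE

Work:
1) trace f;g:
  e0=(1,0) f=>(1,0) g=>(0,1,1)
  e1=(0,1) f=>(1,1) g=>(1,0,1)
  ⟦path⟧₁ = ⟨0 1; 1 0; 1 1⟩
2) trace h;k:
  e0=(1,0) h=>(1,1) k=>(1,1,1)
  e1=(0,1) h=>(0,1) k=>(0,0,1)
  ⟦path⟧₂ = ⟨1 0; 1 0; 1 1⟩
Equal? NO — does not commute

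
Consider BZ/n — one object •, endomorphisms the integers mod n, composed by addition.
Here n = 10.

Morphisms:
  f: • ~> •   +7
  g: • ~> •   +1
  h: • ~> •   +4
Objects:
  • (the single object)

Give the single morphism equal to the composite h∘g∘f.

Answer: +2

Derivation:
  0 +7≡7 +1≡8 +4≡2  (mod 10)
⟦path⟧: +2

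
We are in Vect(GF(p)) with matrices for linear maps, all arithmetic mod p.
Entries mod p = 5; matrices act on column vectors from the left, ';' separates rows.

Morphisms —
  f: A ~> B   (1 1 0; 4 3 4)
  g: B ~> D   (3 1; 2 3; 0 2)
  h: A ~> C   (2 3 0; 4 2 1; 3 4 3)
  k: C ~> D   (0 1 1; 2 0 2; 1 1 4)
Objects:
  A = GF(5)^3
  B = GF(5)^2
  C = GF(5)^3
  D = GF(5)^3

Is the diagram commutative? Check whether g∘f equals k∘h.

Answer: DOES NOT COMMUTE

Derivation:
Path 1 = f;g:
  e0=⟨1,0,0⟩ f~>⟨1,4⟩ g~>⟨2,4,3⟩
  e1=⟨0,1,0⟩ f~>⟨1,3⟩ g~>⟨1,1,1⟩
  e2=⟨0,0,1⟩ f~>⟨0,4⟩ g~>⟨4,2,3⟩
  composite₁ = (2 1 4; 4 1 2; 3 1 3)
Path 2 = h;k:
  e0=⟨1,0,0⟩ h~>⟨2,4,3⟩ k~>⟨2,0,3⟩
  e1=⟨0,1,0⟩ h~>⟨3,2,4⟩ k~>⟨1,4,1⟩
  e2=⟨0,0,1⟩ h~>⟨0,1,3⟩ k~>⟨4,1,3⟩
  composite₂ = (2 1 4; 0 4 1; 3 1 3)
Equal? NO — does not commute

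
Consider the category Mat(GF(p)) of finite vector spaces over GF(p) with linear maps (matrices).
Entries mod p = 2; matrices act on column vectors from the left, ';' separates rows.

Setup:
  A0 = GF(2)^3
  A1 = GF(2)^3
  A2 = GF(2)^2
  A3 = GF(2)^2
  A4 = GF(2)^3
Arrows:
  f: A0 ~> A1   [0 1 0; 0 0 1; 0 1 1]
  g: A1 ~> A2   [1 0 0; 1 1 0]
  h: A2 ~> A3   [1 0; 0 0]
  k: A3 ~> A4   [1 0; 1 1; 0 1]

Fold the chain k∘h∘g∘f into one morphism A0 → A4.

  e0=(1,0,0) f~>(0,0,0) g~>(0,0) h~>(0,0) k~>(0,0,0)
  e1=(0,1,0) f~>(1,0,1) g~>(1,1) h~>(1,0) k~>(1,1,0)
  e2=(0,0,1) f~>(0,1,1) g~>(0,1) h~>(0,0) k~>(0,0,0)
result: [0 1 0; 0 1 0; 0 0 0]

Answer: [0 1 0; 0 1 0; 0 0 0]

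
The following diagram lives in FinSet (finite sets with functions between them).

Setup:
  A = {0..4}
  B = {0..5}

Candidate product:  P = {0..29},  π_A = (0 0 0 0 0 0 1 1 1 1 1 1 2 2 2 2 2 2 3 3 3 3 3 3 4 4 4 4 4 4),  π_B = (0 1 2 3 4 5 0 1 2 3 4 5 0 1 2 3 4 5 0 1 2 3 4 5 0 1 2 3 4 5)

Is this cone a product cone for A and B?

|A|·|B| = 5·6 = 30;  |P| = 30
Check the pairing map k ↦ (π_A(k), π_B(k)):
  0 -> (0,0)
  1 -> (0,1)
  2 -> (0,2)
  3 -> (0,3)
  4 -> (0,4)
  5 -> (0,5)
  6 -> (1,0)
  7 -> (1,1)
  8 -> (1,2)
  9 -> (1,3)
  10 -> (1,4)
  11 -> (1,5)
  12 -> (2,0)
  13 -> (2,1)
  14 -> (2,2)
  15 -> (2,3)
  16 -> (2,4)
  17 -> (2,5)
  18 -> (3,0)
  19 -> (3,1)
  20 -> (3,2)
  21 -> (3,3)
  22 -> (3,4)
  23 -> (3,5)
  24 -> (4,0)
  25 -> (4,1)
  26 -> (4,2)
  27 -> (4,3)
  28 -> (4,4)
  29 -> (4,5)
distinct pairs in image: 30 / 30 needed
  → bijection onto A×B; projections well-typed.

Answer: VALID PRODUCT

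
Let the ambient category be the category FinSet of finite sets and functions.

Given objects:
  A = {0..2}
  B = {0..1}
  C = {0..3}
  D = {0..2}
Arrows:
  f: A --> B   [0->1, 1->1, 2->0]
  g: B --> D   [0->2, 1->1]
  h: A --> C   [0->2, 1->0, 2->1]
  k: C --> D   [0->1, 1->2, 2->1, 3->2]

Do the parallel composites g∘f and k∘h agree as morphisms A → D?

Answer: COMMUTES

Work:
1) trace f;g:
  0 f-->1 g-->1
  1 f-->1 g-->1
  2 f-->0 g-->2
  ⟦path⟧₁ = [0->1, 1->1, 2->2]
2) trace h;k:
  0 h-->2 k-->1
  1 h-->0 k-->1
  2 h-->1 k-->2
  ⟦path⟧₂ = [0->1, 1->1, 2->2]
Equal? YES — commutes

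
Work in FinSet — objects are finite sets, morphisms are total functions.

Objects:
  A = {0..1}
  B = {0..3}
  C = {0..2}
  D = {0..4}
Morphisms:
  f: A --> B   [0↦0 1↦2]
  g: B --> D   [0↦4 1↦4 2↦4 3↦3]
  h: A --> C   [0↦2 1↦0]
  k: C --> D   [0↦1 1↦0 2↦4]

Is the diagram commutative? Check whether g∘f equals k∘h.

Path 1 = f;g:
  0 f-->0 g-->4
  1 f-->2 g-->4
  composite₁ = [0↦4 1↦4]
Path 2 = h;k:
  0 h-->2 k-->4
  1 h-->0 k-->1
  composite₂ = [0↦4 1↦1]
Equal? distinct morphisms ✗

Answer: DOES NOT COMMUTE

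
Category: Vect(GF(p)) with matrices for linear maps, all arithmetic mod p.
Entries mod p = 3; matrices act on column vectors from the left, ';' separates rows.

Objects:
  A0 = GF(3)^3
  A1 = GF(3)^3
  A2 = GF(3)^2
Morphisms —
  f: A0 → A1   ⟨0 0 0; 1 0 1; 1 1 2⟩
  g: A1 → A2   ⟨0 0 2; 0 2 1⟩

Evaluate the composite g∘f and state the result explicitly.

Answer: ⟨2 2 1; 0 1 1⟩

Trace:
  e0=(1,0,0) f→(0,1,1) g→(2,0)
  e1=(0,1,0) f→(0,0,1) g→(2,1)
  e2=(0,0,1) f→(0,1,2) g→(1,1)
composite: ⟨2 2 1; 0 1 1⟩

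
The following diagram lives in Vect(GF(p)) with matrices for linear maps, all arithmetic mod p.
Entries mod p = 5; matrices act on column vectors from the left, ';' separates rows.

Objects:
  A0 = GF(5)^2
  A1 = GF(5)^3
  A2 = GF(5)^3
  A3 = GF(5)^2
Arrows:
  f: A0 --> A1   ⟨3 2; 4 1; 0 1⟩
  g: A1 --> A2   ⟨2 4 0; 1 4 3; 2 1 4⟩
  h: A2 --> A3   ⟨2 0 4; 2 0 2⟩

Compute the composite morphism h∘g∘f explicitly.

  e0=[1,0] f-->[3,4,0] g-->[2,4,0] h-->[4,4]
  e1=[0,1] f-->[2,1,1] g-->[3,4,4] h-->[2,4]
⟦path⟧: ⟨4 2; 4 4⟩

Answer: ⟨4 2; 4 4⟩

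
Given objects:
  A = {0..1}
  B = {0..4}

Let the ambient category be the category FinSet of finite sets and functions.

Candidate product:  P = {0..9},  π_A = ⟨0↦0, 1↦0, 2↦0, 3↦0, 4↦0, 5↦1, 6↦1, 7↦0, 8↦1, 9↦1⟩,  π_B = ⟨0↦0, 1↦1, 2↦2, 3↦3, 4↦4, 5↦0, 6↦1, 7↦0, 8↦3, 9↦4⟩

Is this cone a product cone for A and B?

|A|·|B| = 2·5 = 10;  |P| = 10
Check the pairing map k ↦ (π_A(k), π_B(k)):
  0 ↦ (0,0)
  1 ↦ (0,1)
  2 ↦ (0,2)
  3 ↦ (0,3)
  4 ↦ (0,4)
  5 ↦ (1,0)
  6 ↦ (1,1)
  7 ↦ (0,0)  ✗ repeats pair of k=0
  8 ↦ (1,3)
  9 ↦ (1,4)
distinct pairs in image: 9 / 10 needed
  → (0,0) hit at k=0 and k=7

Answer: NOT A VALID PRODUCT — duplicate pair at indices 0,7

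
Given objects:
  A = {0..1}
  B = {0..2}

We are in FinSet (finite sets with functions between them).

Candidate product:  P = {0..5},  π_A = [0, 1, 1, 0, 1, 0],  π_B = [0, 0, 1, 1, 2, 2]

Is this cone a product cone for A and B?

Answer: VALID PRODUCT

Derivation:
|A|·|B| = 2·3 = 6;  |P| = 6
Check the pairing map k ↦ (π_A(k), π_B(k)):
  0 : (0,0)
  1 : (1,0)
  2 : (1,1)
  3 : (0,1)
  4 : (1,2)
  5 : (0,2)
distinct pairs in image: 6 / 6 needed
  → bijection onto A×B; projections well-typed.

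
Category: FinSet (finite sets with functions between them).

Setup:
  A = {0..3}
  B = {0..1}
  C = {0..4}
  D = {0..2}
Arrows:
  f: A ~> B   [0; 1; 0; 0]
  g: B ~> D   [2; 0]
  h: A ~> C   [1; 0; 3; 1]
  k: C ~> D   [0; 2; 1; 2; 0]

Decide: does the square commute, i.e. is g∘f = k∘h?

Path 1 = f;g:
  0 f~>0 g~>2
  1 f~>1 g~>0
  2 f~>0 g~>2
  3 f~>0 g~>2
  composite₁ = [2; 0; 2; 2]
Path 2 = h;k:
  0 h~>1 k~>2
  1 h~>0 k~>0
  2 h~>3 k~>2
  3 h~>1 k~>2
  composite₂ = [2; 0; 2; 2]
Equal? same morphism ✓

Answer: COMMUTES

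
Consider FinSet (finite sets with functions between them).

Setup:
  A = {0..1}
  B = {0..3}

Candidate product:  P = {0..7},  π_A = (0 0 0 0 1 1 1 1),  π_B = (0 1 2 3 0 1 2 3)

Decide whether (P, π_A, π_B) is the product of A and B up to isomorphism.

Answer: VALID PRODUCT

Derivation:
|A|·|B| = 2·4 = 8;  |P| = 8
Check the pairing map k ↦ (π_A(k), π_B(k)):
  0 ↦ (0,0)
  1 ↦ (0,1)
  2 ↦ (0,2)
  3 ↦ (0,3)
  4 ↦ (1,0)
  5 ↦ (1,1)
  6 ↦ (1,2)
  7 ↦ (1,3)
distinct pairs in image: 8 / 8 needed
  → bijection onto A×B; projections well-typed.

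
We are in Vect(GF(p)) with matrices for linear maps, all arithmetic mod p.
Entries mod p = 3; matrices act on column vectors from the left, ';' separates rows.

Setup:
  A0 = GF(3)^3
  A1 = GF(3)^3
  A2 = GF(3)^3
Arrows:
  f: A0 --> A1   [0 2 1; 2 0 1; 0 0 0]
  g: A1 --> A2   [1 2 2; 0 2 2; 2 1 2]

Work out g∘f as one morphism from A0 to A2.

Answer: [1 2 0; 1 0 2; 2 1 0]

Derivation:
  e0=(1,0,0) f-->(0,2,0) g-->(1,1,2)
  e1=(0,1,0) f-->(2,0,0) g-->(2,0,1)
  e2=(0,0,1) f-->(1,1,0) g-->(0,2,0)
⟦path⟧: [1 2 0; 1 0 2; 2 1 0]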